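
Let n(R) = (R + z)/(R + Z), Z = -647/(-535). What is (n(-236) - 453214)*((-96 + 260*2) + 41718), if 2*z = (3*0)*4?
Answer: -2399120625760924/125613 ≈ -1.9099e+10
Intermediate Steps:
z = 0 (z = ((3*0)*4)/2 = (0*4)/2 = (½)*0 = 0)
Z = 647/535 (Z = -647*(-1/535) = 647/535 ≈ 1.2093)
n(R) = R/(647/535 + R) (n(R) = (R + 0)/(R + 647/535) = R/(647/535 + R))
(n(-236) - 453214)*((-96 + 260*2) + 41718) = (535*(-236)/(647 + 535*(-236)) - 453214)*((-96 + 260*2) + 41718) = (535*(-236)/(647 - 126260) - 453214)*((-96 + 520) + 41718) = (535*(-236)/(-125613) - 453214)*(424 + 41718) = (535*(-236)*(-1/125613) - 453214)*42142 = (126260/125613 - 453214)*42142 = -56929443922/125613*42142 = -2399120625760924/125613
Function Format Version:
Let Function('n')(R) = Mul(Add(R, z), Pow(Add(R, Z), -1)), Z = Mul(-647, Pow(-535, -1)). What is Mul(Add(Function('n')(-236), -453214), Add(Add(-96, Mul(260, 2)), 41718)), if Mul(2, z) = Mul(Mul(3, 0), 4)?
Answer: Rational(-2399120625760924, 125613) ≈ -1.9099e+10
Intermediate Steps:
z = 0 (z = Mul(Rational(1, 2), Mul(Mul(3, 0), 4)) = Mul(Rational(1, 2), Mul(0, 4)) = Mul(Rational(1, 2), 0) = 0)
Z = Rational(647, 535) (Z = Mul(-647, Rational(-1, 535)) = Rational(647, 535) ≈ 1.2093)
Function('n')(R) = Mul(R, Pow(Add(Rational(647, 535), R), -1)) (Function('n')(R) = Mul(Add(R, 0), Pow(Add(R, Rational(647, 535)), -1)) = Mul(R, Pow(Add(Rational(647, 535), R), -1)))
Mul(Add(Function('n')(-236), -453214), Add(Add(-96, Mul(260, 2)), 41718)) = Mul(Add(Mul(535, -236, Pow(Add(647, Mul(535, -236)), -1)), -453214), Add(Add(-96, Mul(260, 2)), 41718)) = Mul(Add(Mul(535, -236, Pow(Add(647, -126260), -1)), -453214), Add(Add(-96, 520), 41718)) = Mul(Add(Mul(535, -236, Pow(-125613, -1)), -453214), Add(424, 41718)) = Mul(Add(Mul(535, -236, Rational(-1, 125613)), -453214), 42142) = Mul(Add(Rational(126260, 125613), -453214), 42142) = Mul(Rational(-56929443922, 125613), 42142) = Rational(-2399120625760924, 125613)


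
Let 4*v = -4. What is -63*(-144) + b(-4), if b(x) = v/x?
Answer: 36289/4 ≈ 9072.3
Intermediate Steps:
v = -1 (v = (¼)*(-4) = -1)
b(x) = -1/x
-63*(-144) + b(-4) = -63*(-144) - 1/(-4) = 9072 - 1*(-¼) = 9072 + ¼ = 36289/4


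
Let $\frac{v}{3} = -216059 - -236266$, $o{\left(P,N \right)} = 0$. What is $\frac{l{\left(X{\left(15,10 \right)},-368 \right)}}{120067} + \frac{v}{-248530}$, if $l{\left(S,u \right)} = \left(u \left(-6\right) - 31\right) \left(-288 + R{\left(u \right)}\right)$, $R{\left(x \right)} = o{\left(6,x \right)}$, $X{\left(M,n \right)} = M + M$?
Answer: $- \frac{163100926887}{29840251510} \approx -5.4658$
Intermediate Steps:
$X{\left(M,n \right)} = 2 M$
$R{\left(x \right)} = 0$
$l{\left(S,u \right)} = 8928 + 1728 u$ ($l{\left(S,u \right)} = \left(u \left(-6\right) - 31\right) \left(-288 + 0\right) = \left(- 6 u - 31\right) \left(-288\right) = \left(-31 - 6 u\right) \left(-288\right) = 8928 + 1728 u$)
$v = 60621$ ($v = 3 \left(-216059 - -236266\right) = 3 \left(-216059 + 236266\right) = 3 \cdot 20207 = 60621$)
$\frac{l{\left(X{\left(15,10 \right)},-368 \right)}}{120067} + \frac{v}{-248530} = \frac{8928 + 1728 \left(-368\right)}{120067} + \frac{60621}{-248530} = \left(8928 - 635904\right) \frac{1}{120067} + 60621 \left(- \frac{1}{248530}\right) = \left(-626976\right) \frac{1}{120067} - \frac{60621}{248530} = - \frac{626976}{120067} - \frac{60621}{248530} = - \frac{163100926887}{29840251510}$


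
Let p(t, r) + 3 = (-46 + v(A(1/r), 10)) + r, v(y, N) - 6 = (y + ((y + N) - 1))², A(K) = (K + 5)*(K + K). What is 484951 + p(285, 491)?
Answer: 28216163902740648/58120048561 ≈ 4.8548e+5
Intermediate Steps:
A(K) = 2*K*(5 + K) (A(K) = (5 + K)*(2*K) = 2*K*(5 + K))
v(y, N) = 6 + (-1 + N + 2*y)² (v(y, N) = 6 + (y + ((y + N) - 1))² = 6 + (y + ((N + y) - 1))² = 6 + (y + (-1 + N + y))² = 6 + (-1 + N + 2*y)²)
p(t, r) = -43 + r + (9 + 4*(5 + 1/r)/r)² (p(t, r) = -3 + ((-46 + (6 + (-1 + 10 + 2*(2*(5 + 1/r)/r))²)) + r) = -3 + ((-46 + (6 + (-1 + 10 + 4*(5 + 1/r)/r)²)) + r) = -3 + ((-46 + (6 + (9 + 4*(5 + 1/r)/r)²)) + r) = -3 + ((-40 + (9 + 4*(5 + 1/r)/r)²) + r) = -3 + (-40 + r + (9 + 4*(5 + 1/r)/r)²) = -43 + r + (9 + 4*(5 + 1/r)/r)²)
484951 + p(285, 491) = 484951 + (-43 + 491 + (4 + 9*491² + 20*491)²/491⁴) = 484951 + (-43 + 491 + (4 + 9*241081 + 9820)²/58120048561) = 484951 + (-43 + 491 + (4 + 2169729 + 9820)²/58120048561) = 484951 + (-43 + 491 + (1/58120048561)*2179553²) = 484951 + (-43 + 491 + (1/58120048561)*4750451279809) = 484951 + (-43 + 491 + 4750451279809/58120048561) = 484951 + 30788233035137/58120048561 = 28216163902740648/58120048561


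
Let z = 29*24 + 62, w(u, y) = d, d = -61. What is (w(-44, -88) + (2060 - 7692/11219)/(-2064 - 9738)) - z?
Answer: -54232069985/66203319 ≈ -819.17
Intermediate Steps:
w(u, y) = -61
z = 758 (z = 696 + 62 = 758)
(w(-44, -88) + (2060 - 7692/11219)/(-2064 - 9738)) - z = (-61 + (2060 - 7692/11219)/(-2064 - 9738)) - 1*758 = (-61 + (2060 - 7692*1/11219)/(-11802)) - 758 = (-61 + (2060 - 7692/11219)*(-1/11802)) - 758 = (-61 + (23103448/11219)*(-1/11802)) - 758 = (-61 - 11551724/66203319) - 758 = -4049954183/66203319 - 758 = -54232069985/66203319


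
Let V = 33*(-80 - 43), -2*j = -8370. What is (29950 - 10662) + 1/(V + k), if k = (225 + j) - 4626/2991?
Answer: 6720036637/348405 ≈ 19288.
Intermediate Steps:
j = 4185 (j = -1/2*(-8370) = 4185)
V = -4059 (V = 33*(-123) = -4059)
k = 4395228/997 (k = (225 + 4185) - 4626/2991 = 4410 - 4626*1/2991 = 4410 - 1542/997 = 4395228/997 ≈ 4408.5)
(29950 - 10662) + 1/(V + k) = (29950 - 10662) + 1/(-4059 + 4395228/997) = 19288 + 1/(348405/997) = 19288 + 997/348405 = 6720036637/348405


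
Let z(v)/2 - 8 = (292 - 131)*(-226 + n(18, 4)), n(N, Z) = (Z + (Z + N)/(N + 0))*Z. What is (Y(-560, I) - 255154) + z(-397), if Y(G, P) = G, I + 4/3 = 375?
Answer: -2895694/9 ≈ -3.2174e+5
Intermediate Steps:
I = 1121/3 (I = -4/3 + 375 = 1121/3 ≈ 373.67)
n(N, Z) = Z*(Z + (N + Z)/N) (n(N, Z) = (Z + (N + Z)/N)*Z = Z*(Z + (N + Z)/N))
z(v) = -594268/9 (z(v) = 16 + 2*((292 - 131)*(-226 + 4*(4 + 18*(1 + 4))/18)) = 16 + 2*(161*(-226 + 4*(1/18)*(4 + 18*5))) = 16 + 2*(161*(-226 + 4*(1/18)*(4 + 90))) = 16 + 2*(161*(-226 + 4*(1/18)*94)) = 16 + 2*(161*(-226 + 188/9)) = 16 + 2*(161*(-1846/9)) = 16 + 2*(-297206/9) = 16 - 594412/9 = -594268/9)
(Y(-560, I) - 255154) + z(-397) = (-560 - 255154) - 594268/9 = -255714 - 594268/9 = -2895694/9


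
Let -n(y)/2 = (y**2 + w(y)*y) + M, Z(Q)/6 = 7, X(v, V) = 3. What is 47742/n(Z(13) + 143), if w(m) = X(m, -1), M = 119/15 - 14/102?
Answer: -6087105/8870888 ≈ -0.68619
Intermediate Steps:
M = 1988/255 (M = 119*(1/15) - 14*1/102 = 119/15 - 7/51 = 1988/255 ≈ 7.7961)
w(m) = 3
Z(Q) = 42 (Z(Q) = 6*7 = 42)
n(y) = -3976/255 - 6*y - 2*y**2 (n(y) = -2*((y**2 + 3*y) + 1988/255) = -2*(1988/255 + y**2 + 3*y) = -3976/255 - 6*y - 2*y**2)
47742/n(Z(13) + 143) = 47742/(-3976/255 - 6*(42 + 143) - 2*(42 + 143)**2) = 47742/(-3976/255 - 6*185 - 2*185**2) = 47742/(-3976/255 - 1110 - 2*34225) = 47742/(-3976/255 - 1110 - 68450) = 47742/(-17741776/255) = 47742*(-255/17741776) = -6087105/8870888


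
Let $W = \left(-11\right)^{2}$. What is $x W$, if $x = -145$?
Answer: $-17545$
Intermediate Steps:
$W = 121$
$x W = \left(-145\right) 121 = -17545$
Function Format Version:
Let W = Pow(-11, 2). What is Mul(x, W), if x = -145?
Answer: -17545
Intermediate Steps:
W = 121
Mul(x, W) = Mul(-145, 121) = -17545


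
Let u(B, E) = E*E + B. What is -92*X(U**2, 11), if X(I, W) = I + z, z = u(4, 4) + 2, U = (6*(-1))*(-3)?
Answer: -31832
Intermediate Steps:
u(B, E) = B + E**2 (u(B, E) = E**2 + B = B + E**2)
U = 18 (U = -6*(-3) = 18)
z = 22 (z = (4 + 4**2) + 2 = (4 + 16) + 2 = 20 + 2 = 22)
X(I, W) = 22 + I (X(I, W) = I + 22 = 22 + I)
-92*X(U**2, 11) = -92*(22 + 18**2) = -92*(22 + 324) = -92*346 = -31832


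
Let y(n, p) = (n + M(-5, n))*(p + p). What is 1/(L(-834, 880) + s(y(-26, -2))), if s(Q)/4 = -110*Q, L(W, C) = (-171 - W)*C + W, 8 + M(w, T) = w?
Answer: 1/513966 ≈ 1.9457e-6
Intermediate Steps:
M(w, T) = -8 + w
L(W, C) = W + C*(-171 - W) (L(W, C) = C*(-171 - W) + W = W + C*(-171 - W))
y(n, p) = 2*p*(-13 + n) (y(n, p) = (n + (-8 - 5))*(p + p) = (n - 13)*(2*p) = (-13 + n)*(2*p) = 2*p*(-13 + n))
s(Q) = -440*Q (s(Q) = 4*(-110*Q) = -440*Q)
1/(L(-834, 880) + s(y(-26, -2))) = 1/((-834 - 171*880 - 1*880*(-834)) - 880*(-2)*(-13 - 26)) = 1/((-834 - 150480 + 733920) - 880*(-2)*(-39)) = 1/(582606 - 440*156) = 1/(582606 - 68640) = 1/513966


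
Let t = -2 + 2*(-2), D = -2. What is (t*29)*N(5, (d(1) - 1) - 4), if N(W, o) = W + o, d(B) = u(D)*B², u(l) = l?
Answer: 348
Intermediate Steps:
d(B) = -2*B²
t = -6 (t = -2 - 4 = -6)
(t*29)*N(5, (d(1) - 1) - 4) = (-6*29)*(5 + ((-2*1² - 1) - 4)) = -174*(5 + ((-2*1 - 1) - 4)) = -174*(5 + ((-2 - 1) - 4)) = -174*(5 + (-3 - 4)) = -174*(5 - 7) = -174*(-2) = 348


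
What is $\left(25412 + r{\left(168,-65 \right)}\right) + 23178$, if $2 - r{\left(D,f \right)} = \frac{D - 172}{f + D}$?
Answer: $\frac{5004980}{103} \approx 48592.0$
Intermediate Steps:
$r{\left(D,f \right)} = 2 - \frac{-172 + D}{D + f}$ ($r{\left(D,f \right)} = 2 - \frac{D - 172}{f + D} = 2 - \frac{-172 + D}{D + f}$)
$\left(25412 + r{\left(168,-65 \right)}\right) + 23178 = \left(25412 + \frac{172 + 168 + 2 \left(-65\right)}{168 - 65}\right) + 23178 = \left(25412 + \frac{172 + 168 - 130}{103}\right) + 23178 = \left(25412 + \frac{1}{103} \cdot 210\right) + 23178 = \left(25412 + \frac{210}{103}\right) + 23178 = \frac{2617646}{103} + 23178 = \frac{5004980}{103}$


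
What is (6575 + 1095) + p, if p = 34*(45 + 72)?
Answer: 11648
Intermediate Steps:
p = 3978 (p = 34*117 = 3978)
(6575 + 1095) + p = (6575 + 1095) + 3978 = 7670 + 3978 = 11648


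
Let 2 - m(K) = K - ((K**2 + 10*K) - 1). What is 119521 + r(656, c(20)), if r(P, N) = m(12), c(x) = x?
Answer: 119774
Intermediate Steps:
m(K) = 1 + K**2 + 9*K (m(K) = 2 - (K - ((K**2 + 10*K) - 1)) = 2 - (K - (-1 + K**2 + 10*K)) = 2 - (K + (1 - K**2 - 10*K)) = 2 - (1 - K**2 - 9*K) = 2 + (-1 + K**2 + 9*K) = 1 + K**2 + 9*K)
r(P, N) = 253 (r(P, N) = 1 + 12**2 + 9*12 = 1 + 144 + 108 = 253)
119521 + r(656, c(20)) = 119521 + 253 = 119774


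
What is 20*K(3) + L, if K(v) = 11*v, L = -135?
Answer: 525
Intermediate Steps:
20*K(3) + L = 20*(11*3) - 135 = 20*33 - 135 = 660 - 135 = 525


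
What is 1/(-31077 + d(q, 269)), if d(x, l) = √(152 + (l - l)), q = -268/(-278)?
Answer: -31077/965779777 - 2*√38/965779777 ≈ -3.2191e-5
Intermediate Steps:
q = 134/139 (q = -268*(-1/278) = 134/139 ≈ 0.96403)
d(x, l) = 2*√38 (d(x, l) = √(152 + 0) = √152 = 2*√38)
1/(-31077 + d(q, 269)) = 1/(-31077 + 2*√38)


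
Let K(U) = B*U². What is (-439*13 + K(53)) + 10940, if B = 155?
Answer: 440628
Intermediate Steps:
K(U) = 155*U²
(-439*13 + K(53)) + 10940 = (-439*13 + 155*53²) + 10940 = (-5707 + 155*2809) + 10940 = (-5707 + 435395) + 10940 = 429688 + 10940 = 440628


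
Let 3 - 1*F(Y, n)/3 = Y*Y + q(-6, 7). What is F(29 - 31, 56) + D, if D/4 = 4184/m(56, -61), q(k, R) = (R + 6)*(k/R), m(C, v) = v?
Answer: -104159/427 ≈ -243.93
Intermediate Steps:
q(k, R) = k*(6 + R)/R (q(k, R) = (6 + R)*(k/R) = k*(6 + R)/R)
D = -16736/61 (D = 4*(4184/(-61)) = 4*(4184*(-1/61)) = 4*(-4184/61) = -16736/61 ≈ -274.36)
F(Y, n) = 297/7 - 3*Y² (F(Y, n) = 9 - 3*(Y*Y - 6*(6 + 7)/7) = 9 - 3*(Y² - 6*⅐*13) = 9 - 3*(Y² - 78/7) = 9 - 3*(-78/7 + Y²) = 9 + (234/7 - 3*Y²) = 297/7 - 3*Y²)
F(29 - 31, 56) + D = (297/7 - 3*(29 - 31)²) - 16736/61 = (297/7 - 3*(-2)²) - 16736/61 = (297/7 - 3*4) - 16736/61 = (297/7 - 12) - 16736/61 = 213/7 - 16736/61 = -104159/427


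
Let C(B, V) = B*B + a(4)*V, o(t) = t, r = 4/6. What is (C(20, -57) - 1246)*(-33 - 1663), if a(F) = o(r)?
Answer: 1499264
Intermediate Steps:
r = ⅔ (r = 4*(⅙) = ⅔ ≈ 0.66667)
a(F) = ⅔
C(B, V) = B² + 2*V/3 (C(B, V) = B*B + 2*V/3 = B² + 2*V/3)
(C(20, -57) - 1246)*(-33 - 1663) = ((20² + (⅔)*(-57)) - 1246)*(-33 - 1663) = ((400 - 38) - 1246)*(-1696) = (362 - 1246)*(-1696) = -884*(-1696) = 1499264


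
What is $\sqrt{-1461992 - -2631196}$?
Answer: $2 \sqrt{292301} \approx 1081.3$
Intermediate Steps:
$\sqrt{-1461992 - -2631196} = \sqrt{-1461992 + 2631196} = \sqrt{1169204} = 2 \sqrt{292301}$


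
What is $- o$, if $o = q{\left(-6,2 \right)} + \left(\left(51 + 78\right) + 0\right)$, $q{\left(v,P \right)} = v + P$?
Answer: $-125$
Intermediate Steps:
$q{\left(v,P \right)} = P + v$
$o = 125$ ($o = \left(2 - 6\right) + \left(\left(51 + 78\right) + 0\right) = -4 + \left(129 + 0\right) = -4 + 129 = 125$)
$- o = \left(-1\right) 125 = -125$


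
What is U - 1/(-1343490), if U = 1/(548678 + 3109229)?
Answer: 5001397/4914361475430 ≈ 1.0177e-6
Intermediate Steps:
U = 1/3657907 ≈ 2.7338e-7
U - 1/(-1343490) = 1/3657907 - 1/(-1343490) = 1/3657907 - 1*(-1/1343490) = 1/3657907 + 1/1343490 = 5001397/4914361475430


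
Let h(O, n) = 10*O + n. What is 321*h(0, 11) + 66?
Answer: 3597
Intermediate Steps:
h(O, n) = n + 10*O
321*h(0, 11) + 66 = 321*(11 + 10*0) + 66 = 321*(11 + 0) + 66 = 321*11 + 66 = 3531 + 66 = 3597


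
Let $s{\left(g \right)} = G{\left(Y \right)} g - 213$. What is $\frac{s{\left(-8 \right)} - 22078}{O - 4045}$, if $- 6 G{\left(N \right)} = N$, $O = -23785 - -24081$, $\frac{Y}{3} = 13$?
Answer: $\frac{22239}{3749} \approx 5.932$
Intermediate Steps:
$Y = 39$ ($Y = 3 \cdot 13 = 39$)
$O = 296$ ($O = -23785 + 24081 = 296$)
$G{\left(N \right)} = - \frac{N}{6}$
$s{\left(g \right)} = -213 - \frac{13 g}{2}$ ($s{\left(g \right)} = \left(- \frac{1}{6}\right) 39 g - 213 = - \frac{13 g}{2} - 213 = -213 - \frac{13 g}{2}$)
$\frac{s{\left(-8 \right)} - 22078}{O - 4045} = \frac{\left(-213 - -52\right) - 22078}{296 - 4045} = \frac{\left(-213 + 52\right) - 22078}{-3749} = \left(-161 - 22078\right) \left(- \frac{1}{3749}\right) = \left(-22239\right) \left(- \frac{1}{3749}\right) = \frac{22239}{3749}$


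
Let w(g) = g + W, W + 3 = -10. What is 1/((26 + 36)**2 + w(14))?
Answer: 1/3845 ≈ 0.00026008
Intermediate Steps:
W = -13 (W = -3 - 10 = -13)
w(g) = -13 + g (w(g) = g - 13 = -13 + g)
1/((26 + 36)**2 + w(14)) = 1/((26 + 36)**2 + (-13 + 14)) = 1/(62**2 + 1) = 1/(3844 + 1) = 1/3845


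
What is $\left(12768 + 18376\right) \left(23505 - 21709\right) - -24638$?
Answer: $55959262$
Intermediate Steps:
$\left(12768 + 18376\right) \left(23505 - 21709\right) - -24638 = 31144 \cdot 1796 + 24638 = 55934624 + 24638 = 55959262$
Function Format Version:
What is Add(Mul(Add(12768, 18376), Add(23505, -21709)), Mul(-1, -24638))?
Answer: 55959262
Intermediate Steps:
Add(Mul(Add(12768, 18376), Add(23505, -21709)), Mul(-1, -24638)) = Add(Mul(31144, 1796), 24638) = Add(55934624, 24638) = 55959262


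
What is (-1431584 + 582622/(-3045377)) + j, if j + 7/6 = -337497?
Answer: -32325136344593/18272262 ≈ -1.7691e+6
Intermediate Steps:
j = -2024989/6 (j = -7/6 - 337497 = -2024989/6 ≈ -3.3750e+5)
(-1431584 + 582622/(-3045377)) + j = (-1431584 + 582622/(-3045377)) - 2024989/6 = (-1431584 + 582622*(-1/3045377)) - 2024989/6 = (-1431584 - 582622/3045377) - 2024989/6 = -4359713569790/3045377 - 2024989/6 = -32325136344593/18272262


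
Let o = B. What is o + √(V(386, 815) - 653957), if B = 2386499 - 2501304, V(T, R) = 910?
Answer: -114805 + I*√653047 ≈ -1.1481e+5 + 808.11*I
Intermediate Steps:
B = -114805
o = -114805
o + √(V(386, 815) - 653957) = -114805 + √(910 - 653957) = -114805 + √(-653047) = -114805 + I*√653047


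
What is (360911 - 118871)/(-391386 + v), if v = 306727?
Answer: -242040/84659 ≈ -2.8590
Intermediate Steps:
(360911 - 118871)/(-391386 + v) = (360911 - 118871)/(-391386 + 306727) = 242040/(-84659) = 242040*(-1/84659) = -242040/84659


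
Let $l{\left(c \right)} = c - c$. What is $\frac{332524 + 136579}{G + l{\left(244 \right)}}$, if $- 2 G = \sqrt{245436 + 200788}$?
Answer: $- \frac{2809}{2} \approx -1404.5$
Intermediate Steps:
$G = -334$ ($G = - \frac{\sqrt{245436 + 200788}}{2} = - \frac{\sqrt{446224}}{2} = \left(- \frac{1}{2}\right) 668 = -334$)
$l{\left(c \right)} = 0$
$\frac{332524 + 136579}{G + l{\left(244 \right)}} = \frac{332524 + 136579}{-334 + 0} = \frac{469103}{-334} = 469103 \left(- \frac{1}{334}\right) = - \frac{2809}{2}$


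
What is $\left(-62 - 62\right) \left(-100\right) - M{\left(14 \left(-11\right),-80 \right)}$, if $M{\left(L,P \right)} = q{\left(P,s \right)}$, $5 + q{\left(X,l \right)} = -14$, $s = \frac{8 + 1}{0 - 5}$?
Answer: $12419$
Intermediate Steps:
$s = - \frac{9}{5}$ ($s = \frac{9}{-5} = 9 \left(- \frac{1}{5}\right) = - \frac{9}{5} \approx -1.8$)
$q{\left(X,l \right)} = -19$ ($q{\left(X,l \right)} = -5 - 14 = -19$)
$M{\left(L,P \right)} = -19$
$\left(-62 - 62\right) \left(-100\right) - M{\left(14 \left(-11\right),-80 \right)} = \left(-62 - 62\right) \left(-100\right) - -19 = \left(-124\right) \left(-100\right) + 19 = 12400 + 19 = 12419$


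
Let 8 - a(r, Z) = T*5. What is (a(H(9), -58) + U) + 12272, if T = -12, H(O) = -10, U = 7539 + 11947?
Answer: 31826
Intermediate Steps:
U = 19486
a(r, Z) = 68 (a(r, Z) = 8 - (-12)*5 = 8 - 1*(-60) = 8 + 60 = 68)
(a(H(9), -58) + U) + 12272 = (68 + 19486) + 12272 = 19554 + 12272 = 31826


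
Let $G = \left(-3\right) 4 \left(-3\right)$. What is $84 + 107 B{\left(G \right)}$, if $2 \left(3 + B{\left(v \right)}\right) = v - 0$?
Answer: $1689$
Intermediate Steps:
$G = 36$ ($G = \left(-12\right) \left(-3\right) = 36$)
$B{\left(v \right)} = -3 + \frac{v}{2}$ ($B{\left(v \right)} = -3 + \frac{v - 0}{2} = -3 + \frac{v + 0}{2} = -3 + \frac{v}{2}$)
$84 + 107 B{\left(G \right)} = 84 + 107 \left(-3 + \frac{1}{2} \cdot 36\right) = 84 + 107 \left(-3 + 18\right) = 84 + 107 \cdot 15 = 84 + 1605 = 1689$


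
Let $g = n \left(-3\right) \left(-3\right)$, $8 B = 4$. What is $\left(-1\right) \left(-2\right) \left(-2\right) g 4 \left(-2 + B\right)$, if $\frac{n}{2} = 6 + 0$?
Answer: $2592$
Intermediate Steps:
$B = \frac{1}{2}$ ($B = \frac{1}{8} \cdot 4 = \frac{1}{2} \approx 0.5$)
$n = 12$ ($n = 2 \left(6 + 0\right) = 2 \cdot 6 = 12$)
$g = 108$ ($g = 12 \left(-3\right) \left(-3\right) = \left(-36\right) \left(-3\right) = 108$)
$\left(-1\right) \left(-2\right) \left(-2\right) g 4 \left(-2 + B\right) = \left(-1\right) \left(-2\right) \left(-2\right) 108 \cdot 4 \left(-2 + \frac{1}{2}\right) = 2 \left(-2\right) 108 \cdot 4 \left(- \frac{3}{2}\right) = \left(-4\right) 108 \left(-6\right) = \left(-432\right) \left(-6\right) = 2592$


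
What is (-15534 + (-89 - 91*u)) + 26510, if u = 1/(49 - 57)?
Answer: 87187/8 ≈ 10898.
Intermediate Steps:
u = -1/8 (u = 1/(-8) = -1/8 ≈ -0.12500)
(-15534 + (-89 - 91*u)) + 26510 = (-15534 + (-89 - 91*(-1/8))) + 26510 = (-15534 + (-89 + 91/8)) + 26510 = (-15534 - 621/8) + 26510 = -124893/8 + 26510 = 87187/8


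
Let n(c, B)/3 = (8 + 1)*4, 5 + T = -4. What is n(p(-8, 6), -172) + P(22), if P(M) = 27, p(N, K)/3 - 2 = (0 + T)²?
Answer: 135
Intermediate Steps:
T = -9 (T = -5 - 4 = -9)
p(N, K) = 249 (p(N, K) = 6 + 3*(0 - 9)² = 6 + 3*(-9)² = 6 + 3*81 = 6 + 243 = 249)
n(c, B) = 108 (n(c, B) = 3*((8 + 1)*4) = 3*(9*4) = 3*36 = 108)
n(p(-8, 6), -172) + P(22) = 108 + 27 = 135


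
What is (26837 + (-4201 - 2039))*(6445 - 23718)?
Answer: -355771981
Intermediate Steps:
(26837 + (-4201 - 2039))*(6445 - 23718) = (26837 - 6240)*(-17273) = 20597*(-17273) = -355771981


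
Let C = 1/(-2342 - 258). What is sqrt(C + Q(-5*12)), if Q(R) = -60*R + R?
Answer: sqrt(239303974)/260 ≈ 59.498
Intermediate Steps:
Q(R) = -59*R
C = -1/2600 (C = 1/(-2600) = -1/2600 ≈ -0.00038462)
sqrt(C + Q(-5*12)) = sqrt(-1/2600 - (-295)*12) = sqrt(-1/2600 - 59*(-60)) = sqrt(-1/2600 + 3540) = sqrt(9203999/2600) = sqrt(239303974)/260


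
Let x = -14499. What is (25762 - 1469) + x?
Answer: 9794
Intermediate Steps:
(25762 - 1469) + x = (25762 - 1469) - 14499 = 24293 - 14499 = 9794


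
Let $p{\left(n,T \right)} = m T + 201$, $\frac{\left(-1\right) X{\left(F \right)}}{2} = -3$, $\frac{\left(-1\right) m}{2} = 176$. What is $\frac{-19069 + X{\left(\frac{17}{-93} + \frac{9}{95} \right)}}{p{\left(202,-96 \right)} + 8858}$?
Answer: $- \frac{19063}{42851} \approx -0.44487$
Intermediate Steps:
$m = -352$ ($m = \left(-2\right) 176 = -352$)
$X{\left(F \right)} = 6$ ($X{\left(F \right)} = \left(-2\right) \left(-3\right) = 6$)
$p{\left(n,T \right)} = 201 - 352 T$ ($p{\left(n,T \right)} = - 352 T + 201 = 201 - 352 T$)
$\frac{-19069 + X{\left(\frac{17}{-93} + \frac{9}{95} \right)}}{p{\left(202,-96 \right)} + 8858} = \frac{-19069 + 6}{\left(201 - -33792\right) + 8858} = - \frac{19063}{\left(201 + 33792\right) + 8858} = - \frac{19063}{33993 + 8858} = - \frac{19063}{42851}$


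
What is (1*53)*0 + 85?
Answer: 85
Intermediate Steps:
(1*53)*0 + 85 = 53*0 + 85 = 0 + 85 = 85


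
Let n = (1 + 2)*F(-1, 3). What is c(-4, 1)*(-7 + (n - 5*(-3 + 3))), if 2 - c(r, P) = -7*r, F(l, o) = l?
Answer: 260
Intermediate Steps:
c(r, P) = 2 + 7*r (c(r, P) = 2 - (-7)*r = 2 + 7*r)
n = -3 (n = (1 + 2)*(-1) = 3*(-1) = -3)
c(-4, 1)*(-7 + (n - 5*(-3 + 3))) = (2 + 7*(-4))*(-7 + (-3 - 5*(-3 + 3))) = (2 - 28)*(-7 + (-3 - 5*0)) = -26*(-7 + (-3 + 0)) = -26*(-7 - 3) = -26*(-10) = 260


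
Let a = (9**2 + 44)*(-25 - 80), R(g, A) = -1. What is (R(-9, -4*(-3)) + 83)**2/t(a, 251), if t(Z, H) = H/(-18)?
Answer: -121032/251 ≈ -482.20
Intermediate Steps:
a = -13125 (a = (81 + 44)*(-105) = 125*(-105) = -13125)
t(Z, H) = -H/18 (t(Z, H) = H*(-1/18) = -H/18)
(R(-9, -4*(-3)) + 83)**2/t(a, 251) = (-1 + 83)**2/((-1/18*251)) = 82**2/(-251/18) = 6724*(-18/251) = -121032/251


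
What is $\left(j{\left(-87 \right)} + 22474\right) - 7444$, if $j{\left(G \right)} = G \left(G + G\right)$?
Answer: $30168$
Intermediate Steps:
$j{\left(G \right)} = 2 G^{2}$ ($j{\left(G \right)} = G 2 G = 2 G^{2}$)
$\left(j{\left(-87 \right)} + 22474\right) - 7444 = \left(2 \left(-87\right)^{2} + 22474\right) - 7444 = \left(2 \cdot 7569 + 22474\right) - 7444 = \left(15138 + 22474\right) - 7444 = 37612 - 7444 = 30168$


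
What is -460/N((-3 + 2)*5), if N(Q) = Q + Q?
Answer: 46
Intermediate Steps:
N(Q) = 2*Q
-460/N((-3 + 2)*5) = -460*1/(10*(-3 + 2)) = -460/(2*(-1*5)) = -460/(2*(-5)) = -460/(-10) = -460*(-⅒) = 46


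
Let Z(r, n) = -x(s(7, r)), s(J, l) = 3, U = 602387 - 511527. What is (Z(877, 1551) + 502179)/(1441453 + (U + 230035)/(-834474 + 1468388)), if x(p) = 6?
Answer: 45476356446/130536793991 ≈ 0.34838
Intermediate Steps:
U = 90860
Z(r, n) = -6 (Z(r, n) = -1*6 = -6)
(Z(877, 1551) + 502179)/(1441453 + (U + 230035)/(-834474 + 1468388)) = (-6 + 502179)/(1441453 + (90860 + 230035)/(-834474 + 1468388)) = 502173/(1441453 + 320895/633914) = 502173/(913757557937/633914) = 502173*(633914/913757557937) = 45476356446/130536793991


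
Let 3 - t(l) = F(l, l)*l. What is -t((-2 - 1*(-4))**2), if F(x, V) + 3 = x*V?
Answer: 49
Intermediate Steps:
F(x, V) = -3 + V*x (F(x, V) = -3 + x*V = -3 + V*x)
t(l) = 3 - l*(-3 + l**2) (t(l) = 3 - (-3 + l*l)*l = 3 - (-3 + l**2)*l = 3 - l*(-3 + l**2))
-t((-2 - 1*(-4))**2) = -(3 - (-2 - 1*(-4))**2*(-3 + ((-2 - 1*(-4))**2)**2)) = -(3 - (-2 + 4)**2*(-3 + ((-2 + 4)**2)**2)) = -(3 - 1*2**2*(-3 + (2**2)**2)) = -(3 - 1*4*(-3 + 4**2)) = -(3 - 1*4*(-3 + 16)) = -(3 - 1*4*13) = -(3 - 52) = -1*(-49) = 49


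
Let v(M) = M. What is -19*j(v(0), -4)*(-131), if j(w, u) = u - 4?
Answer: -19912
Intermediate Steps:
j(w, u) = -4 + u
-19*j(v(0), -4)*(-131) = -19*(-4 - 4)*(-131) = -19*(-8)*(-131) = 152*(-131) = -19912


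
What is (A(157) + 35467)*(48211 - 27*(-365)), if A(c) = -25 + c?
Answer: 2067091534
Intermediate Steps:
(A(157) + 35467)*(48211 - 27*(-365)) = ((-25 + 157) + 35467)*(48211 - 27*(-365)) = (132 + 35467)*(48211 + 9855) = 35599*58066 = 2067091534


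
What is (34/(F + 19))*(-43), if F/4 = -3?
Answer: -1462/7 ≈ -208.86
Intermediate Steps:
F = -12 (F = 4*(-3) = -12)
(34/(F + 19))*(-43) = (34/(-12 + 19))*(-43) = (34/7)*(-43) = -1462/7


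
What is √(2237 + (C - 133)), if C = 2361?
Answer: √4465 ≈ 66.821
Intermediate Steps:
√(2237 + (C - 133)) = √(2237 + (2361 - 133)) = √(2237 + 2228) = √4465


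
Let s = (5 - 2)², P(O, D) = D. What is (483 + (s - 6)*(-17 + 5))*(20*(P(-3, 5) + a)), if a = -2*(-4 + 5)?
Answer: 26820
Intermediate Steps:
s = 9 (s = 3² = 9)
a = -2 (a = -2*1 = -2)
(483 + (s - 6)*(-17 + 5))*(20*(P(-3, 5) + a)) = (483 + (9 - 6)*(-17 + 5))*(20*(5 - 2)) = (483 + 3*(-12))*(20*3) = (483 - 36)*60 = 447*60 = 26820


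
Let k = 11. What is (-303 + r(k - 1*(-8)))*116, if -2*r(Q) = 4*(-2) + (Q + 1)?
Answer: -35844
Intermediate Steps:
r(Q) = 7/2 - Q/2 (r(Q) = -(4*(-2) + (Q + 1))/2 = -(-8 + (1 + Q))/2 = -(-7 + Q)/2 = 7/2 - Q/2)
(-303 + r(k - 1*(-8)))*116 = (-303 + (7/2 - (11 - 1*(-8))/2))*116 = (-303 + (7/2 - (11 + 8)/2))*116 = (-303 + (7/2 - ½*19))*116 = (-303 + (7/2 - 19/2))*116 = (-303 - 6)*116 = -309*116 = -35844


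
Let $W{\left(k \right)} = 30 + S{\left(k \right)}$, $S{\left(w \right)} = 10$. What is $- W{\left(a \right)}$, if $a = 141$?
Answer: $-40$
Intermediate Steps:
$W{\left(k \right)} = 40$ ($W{\left(k \right)} = 30 + 10 = 40$)
$- W{\left(a \right)} = \left(-1\right) 40 = -40$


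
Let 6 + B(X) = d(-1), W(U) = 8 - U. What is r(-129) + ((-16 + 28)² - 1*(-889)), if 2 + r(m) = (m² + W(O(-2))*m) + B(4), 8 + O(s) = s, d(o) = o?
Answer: 15343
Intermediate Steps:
O(s) = -8 + s
B(X) = -7 (B(X) = -6 - 1 = -7)
r(m) = -9 + m² + 18*m (r(m) = -2 + ((m² + (8 - (-8 - 2))*m) - 7) = -2 + ((m² + (8 - 1*(-10))*m) - 7) = -2 + ((m² + (8 + 10)*m) - 7) = -2 + ((m² + 18*m) - 7) = -2 + (-7 + m² + 18*m) = -9 + m² + 18*m)
r(-129) + ((-16 + 28)² - 1*(-889)) = (-9 + (-129)² + 18*(-129)) + ((-16 + 28)² - 1*(-889)) = (-9 + 16641 - 2322) + (12² + 889) = 14310 + (144 + 889) = 14310 + 1033 = 15343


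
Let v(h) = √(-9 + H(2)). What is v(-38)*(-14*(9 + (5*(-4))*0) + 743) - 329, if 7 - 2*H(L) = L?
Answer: -329 + 617*I*√26/2 ≈ -329.0 + 1573.0*I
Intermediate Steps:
H(L) = 7/2 - L/2
v(h) = I*√26/2 (v(h) = √(-9 + (7/2 - ½*2)) = √(-9 + (7/2 - 1)) = √(-9 + 5/2) = √(-13/2) = I*√26/2)
v(-38)*(-14*(9 + (5*(-4))*0) + 743) - 329 = (I*√26/2)*(-14*(9 + (5*(-4))*0) + 743) - 329 = (I*√26/2)*(-14*(9 - 20*0) + 743) - 329 = (I*√26/2)*(-14*(9 + 0) + 743) - 329 = (I*√26/2)*(-14*9 + 743) - 329 = (I*√26/2)*(-126 + 743) - 329 = (I*√26/2)*617 - 329 = 617*I*√26/2 - 329 = -329 + 617*I*√26/2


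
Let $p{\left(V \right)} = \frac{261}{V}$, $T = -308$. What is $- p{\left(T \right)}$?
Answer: $\frac{261}{308} \approx 0.8474$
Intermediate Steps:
$- p{\left(T \right)} = - \frac{261}{-308} = - \frac{261 \left(-1\right)}{308} = \left(-1\right) \left(- \frac{261}{308}\right) = \frac{261}{308}$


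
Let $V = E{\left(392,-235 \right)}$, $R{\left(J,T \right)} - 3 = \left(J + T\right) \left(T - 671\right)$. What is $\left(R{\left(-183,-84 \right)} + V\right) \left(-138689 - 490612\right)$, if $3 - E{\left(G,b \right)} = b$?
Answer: $-127009303626$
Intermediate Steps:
$E{\left(G,b \right)} = 3 - b$
$R{\left(J,T \right)} = 3 + \left(-671 + T\right) \left(J + T\right)$ ($R{\left(J,T \right)} = 3 + \left(J + T\right) \left(T - 671\right) = 3 + \left(J + T\right) \left(-671 + T\right) = 3 + \left(-671 + T\right) \left(J + T\right)$)
$V = 238$ ($V = 3 - -235 = 3 + 235 = 238$)
$\left(R{\left(-183,-84 \right)} + V\right) \left(-138689 - 490612\right) = \left(\left(3 + \left(-84\right)^{2} - -122793 - -56364 - -15372\right) + 238\right) \left(-138689 - 490612\right) = \left(\left(3 + 7056 + 122793 + 56364 + 15372\right) + 238\right) \left(-629301\right) = \left(201588 + 238\right) \left(-629301\right) = 201826 \left(-629301\right) = -127009303626$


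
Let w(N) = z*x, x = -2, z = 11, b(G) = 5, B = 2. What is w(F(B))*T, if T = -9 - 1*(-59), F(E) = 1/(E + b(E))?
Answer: -1100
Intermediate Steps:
F(E) = 1/(5 + E) (F(E) = 1/(E + 5) = 1/(5 + E))
T = 50 (T = -9 + 59 = 50)
w(N) = -22 (w(N) = 11*(-2) = -22)
w(F(B))*T = -22*50 = -1100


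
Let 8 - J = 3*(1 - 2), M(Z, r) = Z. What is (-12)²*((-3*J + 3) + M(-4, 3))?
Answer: -4896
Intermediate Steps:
J = 11 (J = 8 - 3*(1 - 2) = 8 - 3*(-1) = 8 - 1*(-3) = 8 + 3 = 11)
(-12)²*((-3*J + 3) + M(-4, 3)) = (-12)²*((-3*11 + 3) - 4) = 144*((-33 + 3) - 4) = 144*(-30 - 4) = 144*(-34) = -4896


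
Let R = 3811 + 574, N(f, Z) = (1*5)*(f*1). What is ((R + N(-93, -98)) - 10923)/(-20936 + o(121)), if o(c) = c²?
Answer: 7003/6295 ≈ 1.1125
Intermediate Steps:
N(f, Z) = 5*f
R = 4385
((R + N(-93, -98)) - 10923)/(-20936 + o(121)) = ((4385 + 5*(-93)) - 10923)/(-20936 + 121²) = ((4385 - 465) - 10923)/(-20936 + 14641) = (3920 - 10923)/(-6295) = -7003*(-1/6295) = 7003/6295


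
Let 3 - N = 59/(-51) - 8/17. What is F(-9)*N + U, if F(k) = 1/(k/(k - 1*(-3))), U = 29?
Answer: 4909/153 ≈ 32.085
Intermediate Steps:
N = 236/51 (N = 3 - (59/(-51) - 8/17) = 3 - (59*(-1/51) - 8*1/17) = 3 - (-59/51 - 8/17) = 3 - 1*(-83/51) = 3 + 83/51 = 236/51 ≈ 4.6274)
F(k) = (3 + k)/k (F(k) = 1/(k/(k + 3)) = 1/(k/(3 + k)) = (3 + k)/k)
F(-9)*N + U = ((3 - 9)/(-9))*(236/51) + 29 = -1/9*(-6)*(236/51) + 29 = (2/3)*(236/51) + 29 = 472/153 + 29 = 4909/153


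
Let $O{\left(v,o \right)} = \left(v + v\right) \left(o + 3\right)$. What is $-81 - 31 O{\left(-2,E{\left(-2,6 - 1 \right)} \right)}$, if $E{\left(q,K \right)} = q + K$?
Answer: $663$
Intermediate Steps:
$E{\left(q,K \right)} = K + q$
$O{\left(v,o \right)} = 2 v \left(3 + o\right)$
$-81 - 31 O{\left(-2,E{\left(-2,6 - 1 \right)} \right)} = -81 - 31 \cdot 2 \left(-2\right) \left(3 + \left(\left(6 - 1\right) - 2\right)\right) = -81 - 31 \cdot 2 \left(-2\right) \left(3 + \left(5 - 2\right)\right) = -81 - 31 \cdot 2 \left(-2\right) \left(3 + 3\right) = -81 - 31 \cdot 2 \left(-2\right) 6 = -81 - -744 = -81 + 744 = 663$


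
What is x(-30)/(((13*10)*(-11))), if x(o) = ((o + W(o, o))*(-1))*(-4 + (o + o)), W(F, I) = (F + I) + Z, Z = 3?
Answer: 2784/715 ≈ 3.8937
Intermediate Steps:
W(F, I) = 3 + F + I (W(F, I) = (F + I) + 3 = 3 + F + I)
x(o) = (-4 + 2*o)*(-3 - 3*o) (x(o) = ((o + (3 + o + o))*(-1))*(-4 + (o + o)) = ((o + (3 + 2*o))*(-1))*(-4 + 2*o) = ((3 + 3*o)*(-1))*(-4 + 2*o) = (-3 - 3*o)*(-4 + 2*o) = (-4 + 2*o)*(-3 - 3*o))
x(-30)/(((13*10)*(-11))) = (12 - 6*(-30)² + 6*(-30))/(((13*10)*(-11))) = (12 - 6*900 - 180)/((130*(-11))) = (12 - 5400 - 180)/(-1430) = -5568*(-1/1430) = 2784/715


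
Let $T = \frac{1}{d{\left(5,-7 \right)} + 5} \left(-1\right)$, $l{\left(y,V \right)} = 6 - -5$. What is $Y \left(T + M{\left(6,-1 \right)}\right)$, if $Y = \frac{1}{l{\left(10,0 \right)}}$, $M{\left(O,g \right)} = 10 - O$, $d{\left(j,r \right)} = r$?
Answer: $\frac{9}{22} \approx 0.40909$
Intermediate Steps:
$l{\left(y,V \right)} = 11$ ($l{\left(y,V \right)} = 6 + 5 = 11$)
$T = \frac{1}{2}$ ($T = \frac{1}{-7 + 5} \left(-1\right) = \frac{1}{-2} \left(-1\right) = \left(- \frac{1}{2}\right) \left(-1\right) = \frac{1}{2} \approx 0.5$)
$Y = \frac{1}{11} \approx 0.090909$
$Y \left(T + M{\left(6,-1 \right)}\right) = \frac{\frac{1}{2} + \left(10 - 6\right)}{11} = \frac{\frac{1}{2} + 4}{11} = \frac{1}{11} \cdot \frac{9}{2} = \frac{9}{22}$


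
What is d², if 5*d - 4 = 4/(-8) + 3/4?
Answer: 289/400 ≈ 0.72250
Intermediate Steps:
d = 17/20 (d = ⅘ + (4/(-8) + 3/4)/5 = ⅘ + (4*(-⅛) + 3*(¼))/5 = ⅘ + (-½ + ¾)/5 = ⅘ + (⅕)*(¼) = ⅘ + 1/20 = 17/20 ≈ 0.85000)
d² = (17/20)² = 289/400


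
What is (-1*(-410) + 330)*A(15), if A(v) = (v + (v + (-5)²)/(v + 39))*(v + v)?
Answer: 3145000/9 ≈ 3.4944e+5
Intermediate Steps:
A(v) = 2*v*(v + (25 + v)/(39 + v)) (A(v) = (v + (v + 25)/(39 + v))*(2*v) = (v + (25 + v)/(39 + v))*(2*v) = 2*v*(v + (25 + v)/(39 + v)))
(-1*(-410) + 330)*A(15) = (-1*(-410) + 330)*(2*15*(25 + 15² + 40*15)/(39 + 15)) = (410 + 330)*(2*15*(25 + 225 + 600)/54) = 740*(2*15*(1/54)*850) = 740*(4250/9) = 3145000/9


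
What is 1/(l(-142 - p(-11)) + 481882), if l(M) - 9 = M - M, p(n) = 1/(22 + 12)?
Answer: 1/481891 ≈ 2.0752e-6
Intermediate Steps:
p(n) = 1/34
l(M) = 9 (l(M) = 9 + (M - M) = 9 + 0 = 9)
1/(l(-142 - p(-11)) + 481882) = 1/(9 + 481882) = 1/481891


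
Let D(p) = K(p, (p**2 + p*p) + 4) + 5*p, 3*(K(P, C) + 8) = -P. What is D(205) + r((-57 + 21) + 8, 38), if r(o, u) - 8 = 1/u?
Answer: 109063/114 ≈ 956.69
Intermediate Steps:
K(P, C) = -8 - P/3 (K(P, C) = -8 + (-P)/3 = -8 - P/3)
r(o, u) = 8 + 1/u
D(p) = -8 + 14*p/3 (D(p) = (-8 - p/3) + 5*p = -8 + 14*p/3)
D(205) + r((-57 + 21) + 8, 38) = (-8 + (14/3)*205) + (8 + 1/38) = (-8 + 2870/3) + (8 + 1/38) = 2846/3 + 305/38 = 109063/114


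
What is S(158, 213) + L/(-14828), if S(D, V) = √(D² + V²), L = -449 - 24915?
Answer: 6341/3707 + √70333 ≈ 266.91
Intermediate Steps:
L = -25364
S(158, 213) + L/(-14828) = √(158² + 213²) - 25364/(-14828) = √(24964 + 45369) - 25364*(-1/14828) = √70333 + 6341/3707 = 6341/3707 + √70333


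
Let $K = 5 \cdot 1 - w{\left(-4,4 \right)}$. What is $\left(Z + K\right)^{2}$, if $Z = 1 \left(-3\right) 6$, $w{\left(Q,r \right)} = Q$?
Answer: $81$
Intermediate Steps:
$Z = -18$ ($Z = \left(-3\right) 6 = -18$)
$K = 9$ ($K = 5 \cdot 1 - -4 = 5 + 4 = 9$)
$\left(Z + K\right)^{2} = \left(-18 + 9\right)^{2} = \left(-9\right)^{2} = 81$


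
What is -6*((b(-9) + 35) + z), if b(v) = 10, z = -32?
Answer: -78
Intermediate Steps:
-6*((b(-9) + 35) + z) = -6*((10 + 35) - 32) = -6*(45 - 32) = -6*13 = -78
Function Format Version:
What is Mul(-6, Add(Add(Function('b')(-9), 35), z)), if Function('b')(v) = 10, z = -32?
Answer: -78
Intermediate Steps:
Mul(-6, Add(Add(Function('b')(-9), 35), z)) = Mul(-6, Add(Add(10, 35), -32)) = Mul(-6, Add(45, -32)) = Mul(-6, 13) = -78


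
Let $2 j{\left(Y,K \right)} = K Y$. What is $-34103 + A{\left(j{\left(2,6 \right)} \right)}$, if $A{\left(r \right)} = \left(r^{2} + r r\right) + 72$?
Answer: $-33959$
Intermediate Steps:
$j{\left(Y,K \right)} = \frac{K Y}{2}$
$A{\left(r \right)} = 72 + 2 r^{2}$ ($A{\left(r \right)} = \left(r^{2} + r^{2}\right) + 72 = 2 r^{2} + 72 = 72 + 2 r^{2}$)
$-34103 + A{\left(j{\left(2,6 \right)} \right)} = -34103 + \left(72 + 2 \left(\frac{1}{2} \cdot 6 \cdot 2\right)^{2}\right) = -34103 + \left(72 + 2 \cdot 6^{2}\right) = -34103 + \left(72 + 2 \cdot 36\right) = -34103 + \left(72 + 72\right) = -34103 + 144 = -33959$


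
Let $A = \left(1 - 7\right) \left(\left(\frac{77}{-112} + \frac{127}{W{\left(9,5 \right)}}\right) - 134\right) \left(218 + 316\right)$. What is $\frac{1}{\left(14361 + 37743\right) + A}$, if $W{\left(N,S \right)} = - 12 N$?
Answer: $\frac{12}{5848925} \approx 2.0517 \cdot 10^{-6}$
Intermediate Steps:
$A = \frac{5223677}{12}$ ($A = \left(1 - 7\right) \left(\left(\frac{77}{-112} + \frac{127}{\left(-12\right) 9}\right) - 134\right) \left(218 + 316\right) = \left(1 - 7\right) \left(\left(77 \left(- \frac{1}{112}\right) + \frac{127}{-108}\right) - 134\right) 534 = - 6 \left(\left(- \frac{11}{16} + 127 \left(- \frac{1}{108}\right)\right) - 134\right) 534 = - 6 \left(\left(- \frac{11}{16} - \frac{127}{108}\right) - 134\right) 534 = - 6 \left(- \frac{805}{432} - 134\right) 534 = - 6 \left(\left(- \frac{58693}{432}\right) 534\right) = \left(-6\right) \left(- \frac{5223677}{72}\right) = \frac{5223677}{12} \approx 4.3531 \cdot 10^{5}$)
$\frac{1}{\left(14361 + 37743\right) + A} = \frac{1}{\left(14361 + 37743\right) + \frac{5223677}{12}} = \frac{1}{52104 + \frac{5223677}{12}} = \frac{1}{\frac{5848925}{12}} = \frac{12}{5848925}$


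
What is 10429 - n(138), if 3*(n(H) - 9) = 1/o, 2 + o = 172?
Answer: 5314199/510 ≈ 10420.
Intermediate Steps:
o = 170 (o = -2 + 172 = 170)
n(H) = 4591/510 (n(H) = 9 + (1/3)/170 = 9 + (1/3)*(1/170) = 9 + 1/510 = 4591/510)
10429 - n(138) = 10429 - 1*4591/510 = 10429 - 4591/510 = 5314199/510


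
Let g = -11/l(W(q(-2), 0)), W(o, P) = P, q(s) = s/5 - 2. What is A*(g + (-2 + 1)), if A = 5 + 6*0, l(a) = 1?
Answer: -60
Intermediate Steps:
q(s) = -2 + s/5 (q(s) = s*(1/5) - 2 = s/5 - 2 = -2 + s/5)
g = -11 (g = -11/1 = -11*1 = -11)
A = 5 (A = 5 + 0 = 5)
A*(g + (-2 + 1)) = 5*(-11 + (-2 + 1)) = 5*(-11 - 1) = 5*(-12) = -60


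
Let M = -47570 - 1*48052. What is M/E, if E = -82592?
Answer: 47811/41296 ≈ 1.1578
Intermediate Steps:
M = -95622 (M = -47570 - 48052 = -95622)
M/E = -95622/(-82592) = -95622*(-1/82592) = 47811/41296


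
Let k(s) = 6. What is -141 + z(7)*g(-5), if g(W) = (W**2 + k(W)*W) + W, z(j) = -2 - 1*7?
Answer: -51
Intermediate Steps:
z(j) = -9 (z(j) = -2 - 7 = -9)
g(W) = W**2 + 7*W (g(W) = (W**2 + 6*W) + W = W**2 + 7*W)
-141 + z(7)*g(-5) = -141 - (-45)*(7 - 5) = -141 - (-45)*2 = -141 - 9*(-10) = -141 + 90 = -51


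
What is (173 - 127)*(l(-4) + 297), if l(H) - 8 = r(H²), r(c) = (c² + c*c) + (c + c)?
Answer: 39054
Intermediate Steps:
r(c) = 2*c + 2*c² (r(c) = (c² + c²) + 2*c = 2*c² + 2*c = 2*c + 2*c²)
l(H) = 8 + 2*H²*(1 + H²)
(173 - 127)*(l(-4) + 297) = (173 - 127)*((8 + 2*(-4)² + 2*(-4)⁴) + 297) = 46*((8 + 2*16 + 2*256) + 297) = 46*((8 + 32 + 512) + 297) = 46*(552 + 297) = 46*849 = 39054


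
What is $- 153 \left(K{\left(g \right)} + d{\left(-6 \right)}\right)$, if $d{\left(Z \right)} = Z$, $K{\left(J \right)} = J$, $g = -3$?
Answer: $1377$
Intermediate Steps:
$- 153 \left(K{\left(g \right)} + d{\left(-6 \right)}\right) = - 153 \left(-3 - 6\right) = \left(-153\right) \left(-9\right) = 1377$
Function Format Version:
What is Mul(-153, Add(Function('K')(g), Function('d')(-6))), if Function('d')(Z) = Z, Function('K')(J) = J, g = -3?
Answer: 1377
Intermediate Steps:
Mul(-153, Add(Function('K')(g), Function('d')(-6))) = Mul(-153, Add(-3, -6)) = Mul(-153, -9) = 1377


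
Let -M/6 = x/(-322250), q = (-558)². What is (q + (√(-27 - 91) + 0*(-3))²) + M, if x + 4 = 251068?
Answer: 50150264942/161125 ≈ 3.1125e+5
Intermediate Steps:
x = 251064 (x = -4 + 251068 = 251064)
q = 311364
M = 753192/161125 (M = -1506384/(-322250) = -1506384*(-1)/322250 = -6*(-125532/161125) = 753192/161125 ≈ 4.6746)
(q + (√(-27 - 91) + 0*(-3))²) + M = (311364 + (√(-27 - 91) + 0*(-3))²) + 753192/161125 = (311364 + (√(-118) + 0)²) + 753192/161125 = (311364 + (I*√118 + 0)²) + 753192/161125 = (311364 + (I*√118)²) + 753192/161125 = (311364 - 118) + 753192/161125 = 311246 + 753192/161125 = 50150264942/161125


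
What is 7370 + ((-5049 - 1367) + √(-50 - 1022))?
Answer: 954 + 4*I*√67 ≈ 954.0 + 32.741*I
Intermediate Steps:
7370 + ((-5049 - 1367) + √(-50 - 1022)) = 7370 + (-6416 + √(-1072)) = 7370 + (-6416 + 4*I*√67) = 954 + 4*I*√67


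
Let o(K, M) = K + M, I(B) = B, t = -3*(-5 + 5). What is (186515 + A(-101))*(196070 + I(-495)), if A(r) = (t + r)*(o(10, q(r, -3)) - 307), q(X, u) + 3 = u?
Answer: 42462852850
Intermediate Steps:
q(X, u) = -3 + u
t = 0 (t = -3*0 = 0)
A(r) = -303*r (A(r) = (0 + r)*((10 + (-3 - 3)) - 307) = r*((10 - 6) - 307) = r*(4 - 307) = r*(-303) = -303*r)
(186515 + A(-101))*(196070 + I(-495)) = (186515 - 303*(-101))*(196070 - 495) = (186515 + 30603)*195575 = 217118*195575 = 42462852850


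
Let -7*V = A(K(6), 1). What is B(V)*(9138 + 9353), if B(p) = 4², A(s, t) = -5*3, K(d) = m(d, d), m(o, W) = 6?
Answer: 295856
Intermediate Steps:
K(d) = 6
A(s, t) = -15
V = 15/7 (V = -⅐*(-15) = 15/7 ≈ 2.1429)
B(p) = 16
B(V)*(9138 + 9353) = 16*(9138 + 9353) = 16*18491 = 295856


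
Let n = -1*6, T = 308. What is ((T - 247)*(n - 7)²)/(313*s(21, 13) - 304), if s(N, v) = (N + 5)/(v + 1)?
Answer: 72163/1941 ≈ 37.178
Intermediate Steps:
s(N, v) = (5 + N)/(1 + v)
n = -6
((T - 247)*(n - 7)²)/(313*s(21, 13) - 304) = ((308 - 247)*(-6 - 7)²)/(313*((5 + 21)/(1 + 13)) - 304) = (61*(-13)²)/(313*(26/14) - 304) = (61*169)/(313*((1/14)*26) - 304) = 10309/(313*(13/7) - 304) = 10309/(4069/7 - 304) = 10309/(1941/7) = 10309*(7/1941) = 72163/1941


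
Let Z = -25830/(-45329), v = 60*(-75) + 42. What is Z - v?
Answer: 202102512/45329 ≈ 4458.6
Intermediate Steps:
v = -4458 (v = -4500 + 42 = -4458)
Z = 25830/45329 (Z = -25830*(-1/45329) = 25830/45329 ≈ 0.56983)
Z - v = 25830/45329 - 1*(-4458) = 25830/45329 + 4458 = 202102512/45329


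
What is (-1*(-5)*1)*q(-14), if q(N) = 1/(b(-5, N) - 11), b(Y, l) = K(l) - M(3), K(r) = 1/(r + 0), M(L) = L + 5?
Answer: -70/267 ≈ -0.26217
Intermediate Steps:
M(L) = 5 + L
K(r) = 1/r
b(Y, l) = -8 + 1/l (b(Y, l) = 1/l - (5 + 3) = 1/l - 1*8 = 1/l - 8 = -8 + 1/l)
q(N) = 1/(-19 + 1/N) (q(N) = 1/((-8 + 1/N) - 11) = 1/(-19 + 1/N))
(-1*(-5)*1)*q(-14) = (-1*(-5)*1)*(-1*(-14)/(-1 + 19*(-14))) = (5*1)*(-1*(-14)/(-1 - 266)) = 5*(-1*(-14)/(-267)) = 5*(-1*(-14)*(-1/267)) = 5*(-14/267) = -70/267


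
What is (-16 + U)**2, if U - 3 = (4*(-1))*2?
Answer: 441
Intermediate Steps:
U = -5 (U = 3 + (4*(-1))*2 = 3 - 4*2 = 3 - 8 = -5)
(-16 + U)**2 = (-16 - 5)**2 = (-21)**2 = 441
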